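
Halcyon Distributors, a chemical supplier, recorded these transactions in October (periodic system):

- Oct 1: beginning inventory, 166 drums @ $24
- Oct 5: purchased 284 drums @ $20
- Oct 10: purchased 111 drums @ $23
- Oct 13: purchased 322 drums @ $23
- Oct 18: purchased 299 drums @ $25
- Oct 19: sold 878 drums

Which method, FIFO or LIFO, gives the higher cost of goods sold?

LIFO

FIFO COGS: 166 @ $24 + 284 @ $20 + 111 @ $23 + 317 @ $23 = $19,508
LIFO COGS: 299 @ $25 + 322 @ $23 + 111 @ $23 + 146 @ $20 = $20,354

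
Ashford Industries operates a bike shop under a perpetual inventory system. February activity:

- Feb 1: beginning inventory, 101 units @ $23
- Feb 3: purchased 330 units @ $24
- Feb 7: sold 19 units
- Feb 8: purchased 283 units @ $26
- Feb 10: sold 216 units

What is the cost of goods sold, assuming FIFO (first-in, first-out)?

COGS = $5,539

Feb 7, 19 sold [FIFO — oldest first]: 19 @ $23 = $437
Feb 10, 216 sold [FIFO — oldest first]: 82 @ $23 + 134 @ $24 = $5,102
Total COGS = $437 + $5,102 = $5,539
Ending inventory: 196 @ $24 + 283 @ $26 = $12,062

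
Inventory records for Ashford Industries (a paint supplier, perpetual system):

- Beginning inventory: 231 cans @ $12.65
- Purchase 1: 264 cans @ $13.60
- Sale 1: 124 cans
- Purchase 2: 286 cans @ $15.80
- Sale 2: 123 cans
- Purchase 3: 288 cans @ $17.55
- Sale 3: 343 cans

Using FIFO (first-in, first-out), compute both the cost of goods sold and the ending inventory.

Sale 1 (124) [FIFO — oldest first]: 124 @ $12.65 = $1,568.60
Sale 2 (123) [FIFO — oldest first]: 107 @ $12.65 + 16 @ $13.60 = $1,571.15
Sale 3 (343) [FIFO — oldest first]: 248 @ $13.60 + 95 @ $15.80 = $4,873.80
Total COGS = $1,568.60 + $1,571.15 + $4,873.80 = $8,013.55
Ending inventory: 191 @ $15.80 + 288 @ $17.55 = $8,072.20
Check: goods available $16,085.75 = COGS $8,013.55 + ending $8,072.20

COGS = $8,013.55; ending inventory = $8,072.20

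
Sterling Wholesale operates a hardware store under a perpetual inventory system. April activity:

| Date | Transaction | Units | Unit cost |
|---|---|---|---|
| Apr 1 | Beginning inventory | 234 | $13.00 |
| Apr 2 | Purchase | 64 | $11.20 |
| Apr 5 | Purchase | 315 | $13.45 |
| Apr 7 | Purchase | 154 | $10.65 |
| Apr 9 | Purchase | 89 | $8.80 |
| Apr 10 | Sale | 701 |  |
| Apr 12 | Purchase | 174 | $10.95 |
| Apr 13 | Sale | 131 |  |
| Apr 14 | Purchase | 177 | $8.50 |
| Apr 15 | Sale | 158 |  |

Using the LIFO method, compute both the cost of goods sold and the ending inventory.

COGS = $11,181.30; ending inventory = $2,647.35

Apr 10, 701 sold [LIFO — newest first]: 89 @ $8.80 + 154 @ $10.65 + 315 @ $13.45 + 64 @ $11.20 + 79 @ $13.00 = $8,403.85
Apr 13, 131 sold [LIFO — newest first]: 131 @ $10.95 = $1,434.45
Apr 15, 158 sold [LIFO — newest first]: 158 @ $8.50 = $1,343.00
Total COGS = $8,403.85 + $1,434.45 + $1,343.00 = $11,181.30
Ending inventory: 155 @ $13.00 + 43 @ $10.95 + 19 @ $8.50 = $2,647.35
Check: goods available $13,828.65 = COGS $11,181.30 + ending $2,647.35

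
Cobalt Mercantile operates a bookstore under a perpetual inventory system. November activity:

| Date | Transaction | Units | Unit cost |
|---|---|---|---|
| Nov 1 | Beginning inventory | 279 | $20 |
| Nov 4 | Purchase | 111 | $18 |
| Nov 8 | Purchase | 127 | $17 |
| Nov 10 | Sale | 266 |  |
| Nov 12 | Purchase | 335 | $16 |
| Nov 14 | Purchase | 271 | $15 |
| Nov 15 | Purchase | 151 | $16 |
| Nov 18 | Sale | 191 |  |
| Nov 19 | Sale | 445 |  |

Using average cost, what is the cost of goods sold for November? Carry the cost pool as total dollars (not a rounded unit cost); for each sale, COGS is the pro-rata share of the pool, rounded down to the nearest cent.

COGS = $15,463.52

After Nov 1: 279 on hand, pool $5,580.00 (≈ $20.0000 each)
After Nov 4: 390 on hand, pool $7,578.00 (≈ $19.4308 each)
After Nov 8: 517 on hand, pool $9,737.00 (≈ $18.8337 each)
Nov 10, sell 266: 266/517 × $9,737.00 → $5,009.75
After Nov 12: 586 on hand, pool $10,087.25 (≈ $17.2137 each)
After Nov 14: 857 on hand, pool $14,152.25 (≈ $16.5137 each)
After Nov 15: 1008 on hand, pool $16,568.25 (≈ $16.4368 each)
Nov 18, sell 191: 191/1008 × $16,568.25 → $3,139.42
Nov 19, sell 445: 445/817 × $13,428.83 → $7,314.35
Total COGS = $5,009.75 + $3,139.42 + $7,314.35 = $15,463.52
Ending inventory (cost pool remaining) = $6,114.48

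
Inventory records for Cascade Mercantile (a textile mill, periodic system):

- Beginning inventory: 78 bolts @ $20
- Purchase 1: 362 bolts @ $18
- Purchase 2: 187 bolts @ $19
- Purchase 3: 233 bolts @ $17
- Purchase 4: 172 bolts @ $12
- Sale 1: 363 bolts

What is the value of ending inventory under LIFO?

Sale 1 (363) [LIFO — newest first]: 172 @ $12 + 191 @ $17 = $5,311
Ending inventory: 78 @ $20 + 362 @ $18 + 187 @ $19 + 42 @ $17 = $12,343
Check: goods available $17,654 = COGS $5,311 + ending $12,343

Ending inventory = $12,343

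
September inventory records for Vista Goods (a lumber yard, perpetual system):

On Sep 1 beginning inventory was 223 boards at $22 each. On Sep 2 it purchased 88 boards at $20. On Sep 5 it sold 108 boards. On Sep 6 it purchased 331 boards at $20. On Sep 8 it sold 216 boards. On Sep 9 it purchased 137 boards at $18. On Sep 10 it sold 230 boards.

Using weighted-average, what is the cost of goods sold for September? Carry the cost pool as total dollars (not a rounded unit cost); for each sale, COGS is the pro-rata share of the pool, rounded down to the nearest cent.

COGS = $11,301.76

After Sep 1: 223 on hand, pool $4,906.00 (≈ $22.0000 each)
After Sep 2: 311 on hand, pool $6,666.00 (≈ $21.4341 each)
Sep 5, sell 108: 108/311 × $6,666.00 → $2,314.88
After Sep 6: 534 on hand, pool $10,971.12 (≈ $20.5452 each)
Sep 8, sell 216: 216/534 × $10,971.12 → $4,437.75
After Sep 9: 455 on hand, pool $8,999.37 (≈ $19.7788 each)
Sep 10, sell 230: 230/455 × $8,999.37 → $4,549.13
Total COGS = $2,314.88 + $4,437.75 + $4,549.13 = $11,301.76
Ending inventory (cost pool remaining) = $4,450.24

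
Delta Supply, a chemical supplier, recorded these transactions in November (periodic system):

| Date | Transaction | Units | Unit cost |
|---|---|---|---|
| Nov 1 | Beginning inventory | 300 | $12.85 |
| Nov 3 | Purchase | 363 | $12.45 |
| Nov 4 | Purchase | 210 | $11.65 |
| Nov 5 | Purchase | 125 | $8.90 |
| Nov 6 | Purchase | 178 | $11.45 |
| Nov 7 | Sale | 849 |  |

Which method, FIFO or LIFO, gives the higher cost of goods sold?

FIFO COGS: 300 @ $12.85 + 363 @ $12.45 + 186 @ $11.65 = $10,541.25
LIFO COGS: 178 @ $11.45 + 125 @ $8.90 + 210 @ $11.65 + 336 @ $12.45 = $9,780.30

FIFO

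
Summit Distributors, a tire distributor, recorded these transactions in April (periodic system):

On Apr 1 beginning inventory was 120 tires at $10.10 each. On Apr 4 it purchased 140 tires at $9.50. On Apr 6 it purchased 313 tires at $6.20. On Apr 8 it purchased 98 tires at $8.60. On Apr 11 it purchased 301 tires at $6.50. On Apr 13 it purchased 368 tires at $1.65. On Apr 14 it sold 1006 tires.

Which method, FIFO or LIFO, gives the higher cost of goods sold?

FIFO

FIFO COGS: 120 @ $10.10 + 140 @ $9.50 + 313 @ $6.20 + 98 @ $8.60 + 301 @ $6.50 + 34 @ $1.65 = $7,338.00
LIFO COGS: 368 @ $1.65 + 301 @ $6.50 + 98 @ $8.60 + 239 @ $6.20 = $4,888.30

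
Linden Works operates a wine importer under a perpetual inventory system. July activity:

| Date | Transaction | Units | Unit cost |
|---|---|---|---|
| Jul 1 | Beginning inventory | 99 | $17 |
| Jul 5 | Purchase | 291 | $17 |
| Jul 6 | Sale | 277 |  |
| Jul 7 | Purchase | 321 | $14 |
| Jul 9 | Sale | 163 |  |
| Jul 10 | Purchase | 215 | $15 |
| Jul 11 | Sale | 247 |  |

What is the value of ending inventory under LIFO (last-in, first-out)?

Ending inventory = $3,685

Jul 6, 277 sold [LIFO — newest first]: 277 @ $17 = $4,709
Jul 9, 163 sold [LIFO — newest first]: 163 @ $14 = $2,282
Jul 11, 247 sold [LIFO — newest first]: 215 @ $15 + 32 @ $14 = $3,673
Total COGS = $4,709 + $2,282 + $3,673 = $10,664
Ending inventory: 99 @ $17 + 14 @ $17 + 126 @ $14 = $3,685
Check: goods available $14,349 = COGS $10,664 + ending $3,685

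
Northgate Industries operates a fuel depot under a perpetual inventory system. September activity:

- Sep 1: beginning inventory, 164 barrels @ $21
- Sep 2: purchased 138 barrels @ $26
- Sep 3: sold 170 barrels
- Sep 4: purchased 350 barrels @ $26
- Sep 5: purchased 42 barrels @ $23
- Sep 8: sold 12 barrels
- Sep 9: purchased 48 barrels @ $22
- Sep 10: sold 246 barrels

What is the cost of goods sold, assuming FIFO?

Sep 3, 170 sold [FIFO — oldest first]: 164 @ $21 + 6 @ $26 = $3,600
Sep 8, 12 sold [FIFO — oldest first]: 12 @ $26 = $312
Sep 10, 246 sold [FIFO — oldest first]: 120 @ $26 + 126 @ $26 = $6,396
Total COGS = $3,600 + $312 + $6,396 = $10,308
Ending inventory: 224 @ $26 + 42 @ $23 + 48 @ $22 = $7,846

COGS = $10,308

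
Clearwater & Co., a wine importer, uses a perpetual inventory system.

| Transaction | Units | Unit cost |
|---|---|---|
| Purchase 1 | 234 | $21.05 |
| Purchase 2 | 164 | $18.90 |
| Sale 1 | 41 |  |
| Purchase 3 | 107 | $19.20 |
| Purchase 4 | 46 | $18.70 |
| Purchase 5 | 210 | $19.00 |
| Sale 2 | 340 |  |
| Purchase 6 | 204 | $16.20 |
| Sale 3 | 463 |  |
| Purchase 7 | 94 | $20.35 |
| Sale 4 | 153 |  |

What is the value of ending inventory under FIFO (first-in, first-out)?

Sale 1 (41) [FIFO — oldest first]: 41 @ $21.05 = $863.05
Sale 2 (340) [FIFO — oldest first]: 193 @ $21.05 + 147 @ $18.90 = $6,840.95
Sale 3 (463) [FIFO — oldest first]: 17 @ $18.90 + 107 @ $19.20 + 46 @ $18.70 + 210 @ $19.00 + 83 @ $16.20 = $8,570.50
Sale 4 (153) [FIFO — oldest first]: 121 @ $16.20 + 32 @ $20.35 = $2,611.40
Total COGS = $863.05 + $6,840.95 + $8,570.50 + $2,611.40 = $18,885.90
Ending inventory: 62 @ $20.35 = $1,261.70

Ending inventory = $1,261.70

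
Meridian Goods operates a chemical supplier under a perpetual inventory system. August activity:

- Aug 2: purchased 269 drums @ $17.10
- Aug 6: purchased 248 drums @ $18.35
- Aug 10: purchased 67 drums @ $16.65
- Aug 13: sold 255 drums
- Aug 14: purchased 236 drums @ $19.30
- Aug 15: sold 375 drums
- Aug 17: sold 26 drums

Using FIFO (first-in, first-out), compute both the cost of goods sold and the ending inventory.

COGS = $11,655.85; ending inventory = $3,165.20

Aug 13, 255 sold [FIFO — oldest first]: 255 @ $17.10 = $4,360.50
Aug 15, 375 sold [FIFO — oldest first]: 14 @ $17.10 + 248 @ $18.35 + 67 @ $16.65 + 46 @ $19.30 = $6,793.55
Aug 17, 26 sold [FIFO — oldest first]: 26 @ $19.30 = $501.80
Total COGS = $4,360.50 + $6,793.55 + $501.80 = $11,655.85
Ending inventory: 164 @ $19.30 = $3,165.20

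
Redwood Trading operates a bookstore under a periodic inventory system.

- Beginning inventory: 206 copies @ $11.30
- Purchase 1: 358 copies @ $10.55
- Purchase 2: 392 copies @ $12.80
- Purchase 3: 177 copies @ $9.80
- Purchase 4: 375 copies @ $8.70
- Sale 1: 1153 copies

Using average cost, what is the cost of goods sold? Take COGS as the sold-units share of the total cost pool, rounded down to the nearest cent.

COGS = $12,324.71

Sale 1, sell 1153: 1153/1508 × $16,119.40 → $12,324.71
Ending inventory (cost pool remaining) = $3,794.69
Check: goods available $16,119.40 = COGS $12,324.71 + ending $3,794.69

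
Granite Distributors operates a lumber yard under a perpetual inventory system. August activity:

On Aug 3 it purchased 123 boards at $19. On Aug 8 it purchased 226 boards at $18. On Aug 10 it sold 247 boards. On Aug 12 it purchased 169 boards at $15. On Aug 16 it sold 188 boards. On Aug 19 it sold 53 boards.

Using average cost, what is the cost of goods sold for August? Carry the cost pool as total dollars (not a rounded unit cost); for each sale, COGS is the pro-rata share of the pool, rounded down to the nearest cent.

After Aug 3: 123 on hand, pool $2,337.00 (≈ $19.0000 each)
After Aug 8: 349 on hand, pool $6,405.00 (≈ $18.3524 each)
Aug 10, sell 247: 247/349 × $6,405.00 → $4,533.05
After Aug 12: 271 on hand, pool $4,406.95 (≈ $16.2618 each)
Aug 16, sell 188: 188/271 × $4,406.95 → $3,057.21
Aug 19, sell 53: 53/83 × $1,349.74 → $861.88
Total COGS = $4,533.05 + $3,057.21 + $861.88 = $8,452.14
Ending inventory (cost pool remaining) = $487.86
Check: goods available $8,940.00 = COGS $8,452.14 + ending $487.86

COGS = $8,452.14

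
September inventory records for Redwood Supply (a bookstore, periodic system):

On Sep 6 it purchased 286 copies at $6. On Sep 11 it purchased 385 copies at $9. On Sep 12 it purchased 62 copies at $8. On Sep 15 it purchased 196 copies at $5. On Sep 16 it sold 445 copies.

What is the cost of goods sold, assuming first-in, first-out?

COGS = $3,147

Sep 16, 445 sold [FIFO — oldest first]: 286 @ $6 + 159 @ $9 = $3,147
Ending inventory: 226 @ $9 + 62 @ $8 + 196 @ $5 = $3,510
Check: goods available $6,657 = COGS $3,147 + ending $3,510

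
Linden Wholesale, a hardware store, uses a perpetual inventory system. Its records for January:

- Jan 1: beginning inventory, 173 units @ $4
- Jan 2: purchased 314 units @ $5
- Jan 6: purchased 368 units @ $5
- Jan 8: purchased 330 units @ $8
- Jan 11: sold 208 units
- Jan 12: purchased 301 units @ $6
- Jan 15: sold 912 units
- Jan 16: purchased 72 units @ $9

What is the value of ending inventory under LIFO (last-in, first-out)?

Ending inventory = $2,305

Jan 11, 208 sold [LIFO — newest first]: 208 @ $8 = $1,664
Jan 15, 912 sold [LIFO — newest first]: 301 @ $6 + 122 @ $8 + 368 @ $5 + 121 @ $5 = $5,227
Total COGS = $1,664 + $5,227 = $6,891
Ending inventory: 173 @ $4 + 193 @ $5 + 72 @ $9 = $2,305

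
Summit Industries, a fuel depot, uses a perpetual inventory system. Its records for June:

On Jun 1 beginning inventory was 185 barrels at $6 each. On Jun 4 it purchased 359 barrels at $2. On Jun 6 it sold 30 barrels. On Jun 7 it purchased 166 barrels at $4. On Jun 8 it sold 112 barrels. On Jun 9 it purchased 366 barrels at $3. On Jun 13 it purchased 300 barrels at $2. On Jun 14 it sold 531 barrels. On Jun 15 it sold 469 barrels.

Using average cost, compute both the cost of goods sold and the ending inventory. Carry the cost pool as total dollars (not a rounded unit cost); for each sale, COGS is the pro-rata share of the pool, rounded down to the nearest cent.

After Jun 1: 185 on hand, pool $1,110.00 (≈ $6.0000 each)
After Jun 4: 544 on hand, pool $1,828.00 (≈ $3.3603 each)
Jun 6, sell 30: 30/544 × $1,828.00 → $100.80
After Jun 7: 680 on hand, pool $2,391.20 (≈ $3.5165 each)
Jun 8, sell 112: 112/680 × $2,391.20 → $393.84
After Jun 9: 934 on hand, pool $3,095.36 (≈ $3.3141 each)
After Jun 13: 1234 on hand, pool $3,695.36 (≈ $2.9946 each)
Jun 14, sell 531: 531/1234 × $3,695.36 → $1,590.14
Jun 15, sell 469: 469/703 × $2,105.22 → $1,404.47
Total COGS = $100.80 + $393.84 + $1,590.14 + $1,404.47 = $3,489.25
Ending inventory (cost pool remaining) = $700.75
Check: goods available $4,190.00 = COGS $3,489.25 + ending $700.75

COGS = $3,489.25; ending inventory = $700.75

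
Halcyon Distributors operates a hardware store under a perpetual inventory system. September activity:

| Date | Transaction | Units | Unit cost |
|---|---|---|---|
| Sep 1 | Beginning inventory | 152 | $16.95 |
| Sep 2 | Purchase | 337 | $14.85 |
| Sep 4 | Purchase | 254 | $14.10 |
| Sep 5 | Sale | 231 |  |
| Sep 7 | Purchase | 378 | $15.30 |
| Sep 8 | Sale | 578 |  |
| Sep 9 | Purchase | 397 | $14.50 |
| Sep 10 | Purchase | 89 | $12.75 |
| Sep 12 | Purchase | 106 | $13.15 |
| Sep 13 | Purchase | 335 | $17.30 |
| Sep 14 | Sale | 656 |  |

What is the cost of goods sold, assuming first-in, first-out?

COGS = $21,933.65

Sep 5, 231 sold [FIFO — oldest first]: 152 @ $16.95 + 79 @ $14.85 = $3,749.55
Sep 8, 578 sold [FIFO — oldest first]: 258 @ $14.85 + 254 @ $14.10 + 66 @ $15.30 = $8,422.50
Sep 14, 656 sold [FIFO — oldest first]: 312 @ $15.30 + 344 @ $14.50 = $9,761.60
Total COGS = $3,749.55 + $8,422.50 + $9,761.60 = $21,933.65
Ending inventory: 53 @ $14.50 + 89 @ $12.75 + 106 @ $13.15 + 335 @ $17.30 = $9,092.65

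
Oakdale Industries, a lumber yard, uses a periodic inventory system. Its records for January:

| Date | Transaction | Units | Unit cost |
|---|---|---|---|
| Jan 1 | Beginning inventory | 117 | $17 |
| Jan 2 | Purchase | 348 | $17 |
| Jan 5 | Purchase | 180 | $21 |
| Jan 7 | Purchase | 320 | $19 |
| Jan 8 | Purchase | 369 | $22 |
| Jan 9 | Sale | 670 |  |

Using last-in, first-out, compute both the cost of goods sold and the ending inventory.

COGS = $13,837; ending inventory = $12,046

Jan 9, 670 sold [LIFO — newest first]: 369 @ $22 + 301 @ $19 = $13,837
Ending inventory: 117 @ $17 + 348 @ $17 + 180 @ $21 + 19 @ $19 = $12,046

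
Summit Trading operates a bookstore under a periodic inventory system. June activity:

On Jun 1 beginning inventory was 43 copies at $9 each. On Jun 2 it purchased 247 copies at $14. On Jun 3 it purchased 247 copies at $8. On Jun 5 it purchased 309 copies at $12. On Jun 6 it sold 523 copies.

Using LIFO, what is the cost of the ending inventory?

Jun 6, 523 sold [LIFO — newest first]: 309 @ $12 + 214 @ $8 = $5,420
Ending inventory: 43 @ $9 + 247 @ $14 + 33 @ $8 = $4,109
Check: goods available $9,529 = COGS $5,420 + ending $4,109

Ending inventory = $4,109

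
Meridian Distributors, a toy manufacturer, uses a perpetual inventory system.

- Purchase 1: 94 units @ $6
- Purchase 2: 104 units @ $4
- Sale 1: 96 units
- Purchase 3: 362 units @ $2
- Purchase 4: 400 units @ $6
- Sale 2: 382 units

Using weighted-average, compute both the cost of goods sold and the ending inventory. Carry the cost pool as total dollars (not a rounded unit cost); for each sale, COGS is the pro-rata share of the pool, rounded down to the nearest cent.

COGS = $2,079.57; ending inventory = $2,024.43

After Purchase 1: 94 on hand, pool $564.00 (≈ $6.0000 each)
After Purchase 2: 198 on hand, pool $980.00 (≈ $4.9495 each)
Sale 1, sell 96: 96/198 × $980.00 → $475.15
After Purchase 3: 464 on hand, pool $1,228.85 (≈ $2.6484 each)
After Purchase 4: 864 on hand, pool $3,628.85 (≈ $4.2001 each)
Sale 2, sell 382: 382/864 × $3,628.85 → $1,604.42
Total COGS = $475.15 + $1,604.42 = $2,079.57
Ending inventory (cost pool remaining) = $2,024.43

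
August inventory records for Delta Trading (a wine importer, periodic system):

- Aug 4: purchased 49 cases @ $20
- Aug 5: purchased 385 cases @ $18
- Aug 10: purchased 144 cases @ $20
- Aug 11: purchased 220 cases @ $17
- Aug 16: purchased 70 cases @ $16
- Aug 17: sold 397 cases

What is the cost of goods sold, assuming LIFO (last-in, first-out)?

COGS = $7,000

Aug 17, 397 sold [LIFO — newest first]: 70 @ $16 + 220 @ $17 + 107 @ $20 = $7,000
Ending inventory: 49 @ $20 + 385 @ $18 + 37 @ $20 = $8,650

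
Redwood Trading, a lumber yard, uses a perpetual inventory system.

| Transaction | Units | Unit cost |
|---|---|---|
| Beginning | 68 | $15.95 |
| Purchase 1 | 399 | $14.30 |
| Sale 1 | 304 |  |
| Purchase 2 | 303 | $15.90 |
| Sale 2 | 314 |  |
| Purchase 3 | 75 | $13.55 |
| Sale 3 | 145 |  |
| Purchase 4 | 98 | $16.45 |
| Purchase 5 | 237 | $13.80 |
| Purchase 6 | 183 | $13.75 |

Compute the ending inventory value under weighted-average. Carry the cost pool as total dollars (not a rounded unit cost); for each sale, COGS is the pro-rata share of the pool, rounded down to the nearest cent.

After Beginning: 68 on hand, pool $1,084.60 (≈ $15.9500 each)
After Purchase 1: 467 on hand, pool $6,790.30 (≈ $14.5403 each)
Sale 1, sell 304: 304/467 × $6,790.30 → $4,420.23
After Purchase 2: 466 on hand, pool $7,187.77 (≈ $15.4244 each)
Sale 2, sell 314: 314/466 × $7,187.77 → $4,843.26
After Purchase 3: 227 on hand, pool $3,360.76 (≈ $14.8051 each)
Sale 3, sell 145: 145/227 × $3,360.76 → $2,146.74
After Purchase 4: 180 on hand, pool $2,826.12 (≈ $15.7007 each)
After Purchase 5: 417 on hand, pool $6,096.72 (≈ $14.6204 each)
After Purchase 6: 600 on hand, pool $8,612.97 (≈ $14.3549 each)
Total COGS = $4,420.23 + $4,843.26 + $2,146.74 = $11,410.23
Ending inventory (cost pool remaining) = $8,612.97

Ending inventory = $8,612.97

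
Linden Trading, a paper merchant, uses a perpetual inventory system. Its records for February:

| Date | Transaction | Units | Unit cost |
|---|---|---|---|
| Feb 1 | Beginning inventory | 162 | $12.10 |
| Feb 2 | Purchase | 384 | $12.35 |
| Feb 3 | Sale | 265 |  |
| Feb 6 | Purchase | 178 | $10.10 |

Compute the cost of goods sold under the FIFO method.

COGS = $3,232.25

Feb 3, 265 sold [FIFO — oldest first]: 162 @ $12.10 + 103 @ $12.35 = $3,232.25
Ending inventory: 281 @ $12.35 + 178 @ $10.10 = $5,268.15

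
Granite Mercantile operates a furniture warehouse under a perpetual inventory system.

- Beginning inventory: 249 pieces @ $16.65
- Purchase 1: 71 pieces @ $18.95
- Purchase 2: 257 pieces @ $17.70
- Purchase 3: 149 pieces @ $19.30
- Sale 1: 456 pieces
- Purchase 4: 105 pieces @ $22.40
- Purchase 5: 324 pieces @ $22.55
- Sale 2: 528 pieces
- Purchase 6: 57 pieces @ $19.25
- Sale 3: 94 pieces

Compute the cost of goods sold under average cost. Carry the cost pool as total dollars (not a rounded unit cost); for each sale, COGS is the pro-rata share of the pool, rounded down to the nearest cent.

COGS = $20,947.22

After Beginning: 249 on hand, pool $4,145.85 (≈ $16.6500 each)
After Purchase 1: 320 on hand, pool $5,491.30 (≈ $17.1603 each)
After Purchase 2: 577 on hand, pool $10,040.20 (≈ $17.4007 each)
After Purchase 3: 726 on hand, pool $12,915.90 (≈ $17.7905 each)
Sale 1, sell 456: 456/726 × $12,915.90 → $8,112.46
After Purchase 4: 375 on hand, pool $7,155.44 (≈ $19.0812 each)
After Purchase 5: 699 on hand, pool $14,461.64 (≈ $20.6890 each)
Sale 2, sell 528: 528/699 × $14,461.64 → $10,923.81
After Purchase 6: 228 on hand, pool $4,635.08 (≈ $20.3293 each)
Sale 3, sell 94: 94/228 × $4,635.08 → $1,910.95
Total COGS = $8,112.46 + $10,923.81 + $1,910.95 = $20,947.22
Ending inventory (cost pool remaining) = $2,724.13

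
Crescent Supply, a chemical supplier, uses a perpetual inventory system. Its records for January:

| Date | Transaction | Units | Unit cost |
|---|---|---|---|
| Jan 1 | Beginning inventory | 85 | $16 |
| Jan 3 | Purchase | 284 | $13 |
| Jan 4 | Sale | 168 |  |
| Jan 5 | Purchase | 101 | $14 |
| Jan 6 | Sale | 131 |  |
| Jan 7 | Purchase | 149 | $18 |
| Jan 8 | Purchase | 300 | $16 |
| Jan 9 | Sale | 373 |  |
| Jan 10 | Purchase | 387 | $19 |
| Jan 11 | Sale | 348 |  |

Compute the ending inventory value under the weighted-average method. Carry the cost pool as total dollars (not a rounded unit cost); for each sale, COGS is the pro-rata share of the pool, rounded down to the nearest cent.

Ending inventory = $5,085.51

After Jan 1: 85 on hand, pool $1,360.00 (≈ $16.0000 each)
After Jan 3: 369 on hand, pool $5,052.00 (≈ $13.6911 each)
Jan 4, sell 168: 168/369 × $5,052.00 → $2,300.09
After Jan 5: 302 on hand, pool $4,165.91 (≈ $13.7944 each)
Jan 6, sell 131: 131/302 × $4,165.91 → $1,807.06
After Jan 7: 320 on hand, pool $5,040.85 (≈ $15.7527 each)
After Jan 8: 620 on hand, pool $9,840.85 (≈ $15.8723 each)
Jan 9, sell 373: 373/620 × $9,840.85 → $5,920.38
After Jan 10: 634 on hand, pool $11,273.47 (≈ $17.7815 each)
Jan 11, sell 348: 348/634 × $11,273.47 → $6,187.96
Total COGS = $2,300.09 + $1,807.06 + $5,920.38 + $6,187.96 = $16,215.49
Ending inventory (cost pool remaining) = $5,085.51
Check: goods available $21,301.00 = COGS $16,215.49 + ending $5,085.51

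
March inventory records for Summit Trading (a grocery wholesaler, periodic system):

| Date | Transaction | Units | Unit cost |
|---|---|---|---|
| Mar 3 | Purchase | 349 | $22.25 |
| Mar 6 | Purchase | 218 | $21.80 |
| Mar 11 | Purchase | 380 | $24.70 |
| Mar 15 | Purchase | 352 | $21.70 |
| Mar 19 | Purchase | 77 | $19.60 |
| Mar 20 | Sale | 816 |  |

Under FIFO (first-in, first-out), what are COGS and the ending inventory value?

Mar 20, 816 sold [FIFO — oldest first]: 349 @ $22.25 + 218 @ $21.80 + 249 @ $24.70 = $18,667.95
Ending inventory: 131 @ $24.70 + 352 @ $21.70 + 77 @ $19.60 = $12,383.30
Check: goods available $31,051.25 = COGS $18,667.95 + ending $12,383.30

COGS = $18,667.95; ending inventory = $12,383.30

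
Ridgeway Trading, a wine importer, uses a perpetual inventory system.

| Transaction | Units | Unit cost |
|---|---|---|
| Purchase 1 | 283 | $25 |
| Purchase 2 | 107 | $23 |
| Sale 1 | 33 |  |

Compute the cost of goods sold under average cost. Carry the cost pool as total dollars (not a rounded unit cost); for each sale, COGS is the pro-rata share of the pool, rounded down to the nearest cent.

After Purchase 1: 283 on hand, pool $7,075.00 (≈ $25.0000 each)
After Purchase 2: 390 on hand, pool $9,536.00 (≈ $24.4513 each)
Sale 1, sell 33: 33/390 × $9,536.00 → $806.89
Ending inventory (cost pool remaining) = $8,729.11

COGS = $806.89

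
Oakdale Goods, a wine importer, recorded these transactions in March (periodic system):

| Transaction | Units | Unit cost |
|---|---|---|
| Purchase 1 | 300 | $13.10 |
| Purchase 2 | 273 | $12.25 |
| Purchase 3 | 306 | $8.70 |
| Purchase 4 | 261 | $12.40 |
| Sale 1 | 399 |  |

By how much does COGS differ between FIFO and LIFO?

FIFO COGS: 300 @ $13.10 + 99 @ $12.25 = $5,142.75
LIFO COGS: 261 @ $12.40 + 138 @ $8.70 = $4,437.00
Difference = |$5,142.75 − $4,437.00| = $705.75

$705.75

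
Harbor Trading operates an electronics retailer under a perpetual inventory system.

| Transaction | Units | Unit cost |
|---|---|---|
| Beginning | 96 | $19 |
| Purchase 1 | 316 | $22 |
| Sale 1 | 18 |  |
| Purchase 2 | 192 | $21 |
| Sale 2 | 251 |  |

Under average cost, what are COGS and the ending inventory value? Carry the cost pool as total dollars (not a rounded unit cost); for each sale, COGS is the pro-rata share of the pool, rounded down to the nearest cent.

COGS = $5,705.20; ending inventory = $7,102.80

After Beginning: 96 on hand, pool $1,824.00 (≈ $19.0000 each)
After Purchase 1: 412 on hand, pool $8,776.00 (≈ $21.3010 each)
Sale 1, sell 18: 18/412 × $8,776.00 → $383.41
After Purchase 2: 586 on hand, pool $12,424.59 (≈ $21.2024 each)
Sale 2, sell 251: 251/586 × $12,424.59 → $5,321.79
Total COGS = $383.41 + $5,321.79 = $5,705.20
Ending inventory (cost pool remaining) = $7,102.80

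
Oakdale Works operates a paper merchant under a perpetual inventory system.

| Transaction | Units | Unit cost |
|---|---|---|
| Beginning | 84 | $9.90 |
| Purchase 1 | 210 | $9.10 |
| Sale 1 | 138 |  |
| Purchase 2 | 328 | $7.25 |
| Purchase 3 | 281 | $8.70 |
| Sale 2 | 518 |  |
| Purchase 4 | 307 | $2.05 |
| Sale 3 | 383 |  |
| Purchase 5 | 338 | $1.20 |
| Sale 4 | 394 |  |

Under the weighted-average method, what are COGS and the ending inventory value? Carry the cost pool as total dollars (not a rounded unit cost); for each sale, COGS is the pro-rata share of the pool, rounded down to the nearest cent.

COGS = $8,323.36; ending inventory = $276.89

After Beginning: 84 on hand, pool $831.60 (≈ $9.9000 each)
After Purchase 1: 294 on hand, pool $2,742.60 (≈ $9.3286 each)
Sale 1, sell 138: 138/294 × $2,742.60 → $1,287.34
After Purchase 2: 484 on hand, pool $3,833.26 (≈ $7.9200 each)
After Purchase 3: 765 on hand, pool $6,277.96 (≈ $8.2065 each)
Sale 2, sell 518: 518/765 × $6,277.96 → $4,250.95
After Purchase 4: 554 on hand, pool $2,656.36 (≈ $4.7949 each)
Sale 3, sell 383: 383/554 × $2,656.36 → $1,836.43
After Purchase 5: 509 on hand, pool $1,225.53 (≈ $2.4077 each)
Sale 4, sell 394: 394/509 × $1,225.53 → $948.64
Total COGS = $1,287.34 + $4,250.95 + $1,836.43 + $948.64 = $8,323.36
Ending inventory (cost pool remaining) = $276.89
Check: goods available $8,600.25 = COGS $8,323.36 + ending $276.89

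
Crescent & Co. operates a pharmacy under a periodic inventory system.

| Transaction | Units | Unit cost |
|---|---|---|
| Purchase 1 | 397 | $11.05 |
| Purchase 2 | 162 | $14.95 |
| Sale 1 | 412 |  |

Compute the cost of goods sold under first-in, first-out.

Sale 1 (412) [FIFO — oldest first]: 397 @ $11.05 + 15 @ $14.95 = $4,611.10
Ending inventory: 147 @ $14.95 = $2,197.65

COGS = $4,611.10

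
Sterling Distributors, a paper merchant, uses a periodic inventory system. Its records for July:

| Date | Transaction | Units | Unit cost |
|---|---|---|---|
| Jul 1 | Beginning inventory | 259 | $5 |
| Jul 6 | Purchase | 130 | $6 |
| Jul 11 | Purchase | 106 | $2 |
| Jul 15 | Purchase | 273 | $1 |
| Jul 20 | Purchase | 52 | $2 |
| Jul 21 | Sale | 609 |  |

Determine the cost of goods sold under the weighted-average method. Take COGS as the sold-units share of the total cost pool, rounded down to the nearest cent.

Jul 21, sell 609: 609/820 × $2,664.00 → $1,978.50
Ending inventory (cost pool remaining) = $685.50

COGS = $1,978.50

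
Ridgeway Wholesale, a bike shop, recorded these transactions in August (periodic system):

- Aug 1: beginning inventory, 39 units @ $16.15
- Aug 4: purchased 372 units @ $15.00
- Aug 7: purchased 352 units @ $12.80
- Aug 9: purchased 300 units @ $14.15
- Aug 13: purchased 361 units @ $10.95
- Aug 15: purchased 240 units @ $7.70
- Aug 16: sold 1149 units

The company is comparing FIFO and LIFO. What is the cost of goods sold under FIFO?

COGS = $15,902.15

FIFO COGS: 39 @ $16.15 + 372 @ $15.00 + 352 @ $12.80 + 300 @ $14.15 + 86 @ $10.95 = $15,902.15
LIFO COGS: 240 @ $7.70 + 361 @ $10.95 + 300 @ $14.15 + 248 @ $12.80 = $13,220.35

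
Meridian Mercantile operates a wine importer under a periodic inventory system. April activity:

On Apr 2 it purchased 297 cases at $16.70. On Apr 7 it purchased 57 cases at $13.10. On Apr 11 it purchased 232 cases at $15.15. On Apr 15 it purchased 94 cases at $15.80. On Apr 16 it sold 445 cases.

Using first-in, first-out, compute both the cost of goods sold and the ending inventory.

Apr 16, 445 sold [FIFO — oldest first]: 297 @ $16.70 + 57 @ $13.10 + 91 @ $15.15 = $7,085.25
Ending inventory: 141 @ $15.15 + 94 @ $15.80 = $3,621.35

COGS = $7,085.25; ending inventory = $3,621.35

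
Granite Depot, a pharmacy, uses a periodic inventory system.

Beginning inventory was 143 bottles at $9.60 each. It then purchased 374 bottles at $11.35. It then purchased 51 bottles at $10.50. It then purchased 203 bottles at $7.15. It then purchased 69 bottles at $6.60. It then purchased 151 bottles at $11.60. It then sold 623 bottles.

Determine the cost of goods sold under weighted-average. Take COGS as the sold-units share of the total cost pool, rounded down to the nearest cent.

Sale 1, sell 623: 623/991 × $9,811.65 → $6,168.17
Ending inventory (cost pool remaining) = $3,643.48

COGS = $6,168.17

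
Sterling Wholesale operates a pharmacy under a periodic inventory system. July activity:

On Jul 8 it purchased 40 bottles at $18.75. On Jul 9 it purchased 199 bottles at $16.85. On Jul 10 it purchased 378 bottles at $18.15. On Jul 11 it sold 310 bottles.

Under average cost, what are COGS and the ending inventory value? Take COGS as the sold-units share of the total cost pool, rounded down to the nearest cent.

COGS = $5,508.57; ending inventory = $5,455.28

Jul 11, sell 310: 310/617 × $10,963.85 → $5,508.57
Ending inventory (cost pool remaining) = $5,455.28
Check: goods available $10,963.85 = COGS $5,508.57 + ending $5,455.28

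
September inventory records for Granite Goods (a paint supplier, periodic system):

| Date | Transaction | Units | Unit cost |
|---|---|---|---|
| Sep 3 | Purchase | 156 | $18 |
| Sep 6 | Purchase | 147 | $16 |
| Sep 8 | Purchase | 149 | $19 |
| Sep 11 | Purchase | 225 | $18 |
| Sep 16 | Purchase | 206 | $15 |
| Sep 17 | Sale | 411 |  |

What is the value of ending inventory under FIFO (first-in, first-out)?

Ending inventory = $7,919

Sep 17, 411 sold [FIFO — oldest first]: 156 @ $18 + 147 @ $16 + 108 @ $19 = $7,212
Ending inventory: 41 @ $19 + 225 @ $18 + 206 @ $15 = $7,919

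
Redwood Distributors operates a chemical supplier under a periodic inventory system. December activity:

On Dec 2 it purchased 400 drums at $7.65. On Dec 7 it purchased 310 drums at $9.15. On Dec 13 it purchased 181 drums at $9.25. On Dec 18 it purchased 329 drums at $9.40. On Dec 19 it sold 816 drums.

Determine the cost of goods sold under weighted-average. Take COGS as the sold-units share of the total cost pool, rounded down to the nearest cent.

Dec 19, sell 816: 816/1220 × $10,663.35 → $7,132.20
Ending inventory (cost pool remaining) = $3,531.15

COGS = $7,132.20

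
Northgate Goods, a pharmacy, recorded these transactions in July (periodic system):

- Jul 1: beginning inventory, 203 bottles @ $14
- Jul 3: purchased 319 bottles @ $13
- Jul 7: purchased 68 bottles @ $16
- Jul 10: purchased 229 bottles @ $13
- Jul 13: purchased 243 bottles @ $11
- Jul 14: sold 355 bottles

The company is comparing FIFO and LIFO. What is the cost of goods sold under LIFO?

COGS = $4,129

FIFO COGS: 203 @ $14 + 152 @ $13 = $4,818
LIFO COGS: 243 @ $11 + 112 @ $13 = $4,129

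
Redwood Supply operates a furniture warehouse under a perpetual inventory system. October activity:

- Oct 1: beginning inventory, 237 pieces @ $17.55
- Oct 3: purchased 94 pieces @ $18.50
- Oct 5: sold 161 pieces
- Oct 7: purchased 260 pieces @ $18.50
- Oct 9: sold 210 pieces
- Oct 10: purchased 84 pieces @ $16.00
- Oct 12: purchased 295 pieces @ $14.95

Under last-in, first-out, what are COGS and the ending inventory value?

COGS = $6,799.85; ending inventory = $9,662.75

Oct 5, 161 sold [LIFO — newest first]: 94 @ $18.50 + 67 @ $17.55 = $2,914.85
Oct 9, 210 sold [LIFO — newest first]: 210 @ $18.50 = $3,885.00
Total COGS = $2,914.85 + $3,885.00 = $6,799.85
Ending inventory: 170 @ $17.55 + 50 @ $18.50 + 84 @ $16.00 + 295 @ $14.95 = $9,662.75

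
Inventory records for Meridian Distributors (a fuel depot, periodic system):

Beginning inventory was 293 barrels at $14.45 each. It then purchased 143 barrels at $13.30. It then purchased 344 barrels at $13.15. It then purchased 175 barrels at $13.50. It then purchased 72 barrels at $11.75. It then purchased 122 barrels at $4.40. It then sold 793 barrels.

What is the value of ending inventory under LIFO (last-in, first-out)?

Sale 1 (793) [LIFO — newest first]: 122 @ $4.40 + 72 @ $11.75 + 175 @ $13.50 + 344 @ $13.15 + 80 @ $13.30 = $9,332.90
Ending inventory: 293 @ $14.45 + 63 @ $13.30 = $5,071.75
Check: goods available $14,404.65 = COGS $9,332.90 + ending $5,071.75

Ending inventory = $5,071.75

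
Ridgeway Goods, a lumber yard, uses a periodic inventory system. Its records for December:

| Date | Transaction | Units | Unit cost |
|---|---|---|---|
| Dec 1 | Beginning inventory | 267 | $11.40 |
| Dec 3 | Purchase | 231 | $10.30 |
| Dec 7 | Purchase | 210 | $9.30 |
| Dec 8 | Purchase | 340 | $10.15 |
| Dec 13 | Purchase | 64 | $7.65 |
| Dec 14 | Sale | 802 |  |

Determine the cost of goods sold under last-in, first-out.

COGS = $7,830.00

Dec 14, 802 sold [LIFO — newest first]: 64 @ $7.65 + 340 @ $10.15 + 210 @ $9.30 + 188 @ $10.30 = $7,830.00
Ending inventory: 267 @ $11.40 + 43 @ $10.30 = $3,486.70
Check: goods available $11,316.70 = COGS $7,830.00 + ending $3,486.70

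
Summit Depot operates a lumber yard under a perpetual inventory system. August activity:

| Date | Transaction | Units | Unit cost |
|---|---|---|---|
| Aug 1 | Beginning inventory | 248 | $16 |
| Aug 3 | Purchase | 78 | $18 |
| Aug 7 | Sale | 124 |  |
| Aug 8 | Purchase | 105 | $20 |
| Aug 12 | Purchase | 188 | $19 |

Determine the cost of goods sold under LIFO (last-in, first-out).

COGS = $2,140

Aug 7, 124 sold [LIFO — newest first]: 78 @ $18 + 46 @ $16 = $2,140
Ending inventory: 202 @ $16 + 105 @ $20 + 188 @ $19 = $8,904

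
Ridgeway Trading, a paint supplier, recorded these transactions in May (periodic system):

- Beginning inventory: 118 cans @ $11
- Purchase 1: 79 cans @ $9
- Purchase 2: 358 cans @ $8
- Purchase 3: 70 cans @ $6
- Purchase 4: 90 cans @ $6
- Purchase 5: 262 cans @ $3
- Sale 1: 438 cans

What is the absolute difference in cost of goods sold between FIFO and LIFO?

FIFO COGS: 118 @ $11 + 79 @ $9 + 241 @ $8 = $3,937
LIFO COGS: 262 @ $3 + 90 @ $6 + 70 @ $6 + 16 @ $8 = $1,874
Difference = |$3,937 − $1,874| = $2,063

$2,063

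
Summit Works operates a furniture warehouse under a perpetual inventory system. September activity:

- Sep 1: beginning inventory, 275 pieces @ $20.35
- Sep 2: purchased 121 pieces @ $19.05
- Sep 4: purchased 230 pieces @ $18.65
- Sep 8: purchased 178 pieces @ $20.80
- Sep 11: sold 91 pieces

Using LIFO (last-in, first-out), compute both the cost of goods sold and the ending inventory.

Sep 11, 91 sold [LIFO — newest first]: 91 @ $20.80 = $1,892.80
Ending inventory: 275 @ $20.35 + 121 @ $19.05 + 230 @ $18.65 + 87 @ $20.80 = $14,000.40
Check: goods available $15,893.20 = COGS $1,892.80 + ending $14,000.40

COGS = $1,892.80; ending inventory = $14,000.40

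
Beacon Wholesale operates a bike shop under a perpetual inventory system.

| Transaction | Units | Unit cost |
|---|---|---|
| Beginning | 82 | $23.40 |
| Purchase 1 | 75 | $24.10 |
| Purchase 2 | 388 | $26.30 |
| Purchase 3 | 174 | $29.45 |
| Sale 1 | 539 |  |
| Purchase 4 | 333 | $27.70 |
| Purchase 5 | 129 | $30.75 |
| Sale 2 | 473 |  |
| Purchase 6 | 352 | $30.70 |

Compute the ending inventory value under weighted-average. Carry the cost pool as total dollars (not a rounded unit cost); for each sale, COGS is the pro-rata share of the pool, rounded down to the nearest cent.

After Beginning: 82 on hand, pool $1,918.80 (≈ $23.4000 each)
After Purchase 1: 157 on hand, pool $3,726.30 (≈ $23.7344 each)
After Purchase 2: 545 on hand, pool $13,930.70 (≈ $25.5609 each)
After Purchase 3: 719 on hand, pool $19,055.00 (≈ $26.5021 each)
Sale 1, sell 539: 539/719 × $19,055.00 → $14,284.62
After Purchase 4: 513 on hand, pool $13,994.48 (≈ $27.2797 each)
After Purchase 5: 642 on hand, pool $17,961.23 (≈ $27.9770 each)
Sale 2, sell 473: 473/642 × $17,961.23 → $13,233.11
After Purchase 6: 521 on hand, pool $15,534.52 (≈ $29.8167 each)
Total COGS = $14,284.62 + $13,233.11 = $27,517.73
Ending inventory (cost pool remaining) = $15,534.52

Ending inventory = $15,534.52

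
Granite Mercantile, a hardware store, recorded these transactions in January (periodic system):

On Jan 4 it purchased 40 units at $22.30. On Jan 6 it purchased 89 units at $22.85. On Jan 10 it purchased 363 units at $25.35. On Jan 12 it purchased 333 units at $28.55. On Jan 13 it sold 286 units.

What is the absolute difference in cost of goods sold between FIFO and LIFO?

$1,259.70

FIFO COGS: 40 @ $22.30 + 89 @ $22.85 + 157 @ $25.35 = $6,905.60
LIFO COGS: 286 @ $28.55 = $8,165.30
Difference = |$6,905.60 − $8,165.30| = $1,259.70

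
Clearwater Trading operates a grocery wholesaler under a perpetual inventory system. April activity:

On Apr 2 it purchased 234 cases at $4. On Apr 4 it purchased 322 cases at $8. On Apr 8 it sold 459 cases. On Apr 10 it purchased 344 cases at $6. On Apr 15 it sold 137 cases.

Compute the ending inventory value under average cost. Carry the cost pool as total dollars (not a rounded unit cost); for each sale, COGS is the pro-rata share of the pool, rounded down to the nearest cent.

Ending inventory = $1,845.17

After Apr 2: 234 on hand, pool $936.00 (≈ $4.0000 each)
After Apr 4: 556 on hand, pool $3,512.00 (≈ $6.3165 each)
Apr 8, sell 459: 459/556 × $3,512.00 → $2,899.29
After Apr 10: 441 on hand, pool $2,676.71 (≈ $6.0696 each)
Apr 15, sell 137: 137/441 × $2,676.71 → $831.54
Total COGS = $2,899.29 + $831.54 = $3,730.83
Ending inventory (cost pool remaining) = $1,845.17
Check: goods available $5,576.00 = COGS $3,730.83 + ending $1,845.17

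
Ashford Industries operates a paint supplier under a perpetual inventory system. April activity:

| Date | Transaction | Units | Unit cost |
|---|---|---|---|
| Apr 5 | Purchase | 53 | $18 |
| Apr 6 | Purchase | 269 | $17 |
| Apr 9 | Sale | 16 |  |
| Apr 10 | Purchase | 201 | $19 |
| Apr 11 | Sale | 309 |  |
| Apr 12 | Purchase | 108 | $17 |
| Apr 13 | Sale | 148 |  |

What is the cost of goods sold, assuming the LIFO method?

COGS = $8,443

Apr 9, 16 sold [LIFO — newest first]: 16 @ $17 = $272
Apr 11, 309 sold [LIFO — newest first]: 201 @ $19 + 108 @ $17 = $5,655
Apr 13, 148 sold [LIFO — newest first]: 108 @ $17 + 40 @ $17 = $2,516
Total COGS = $272 + $5,655 + $2,516 = $8,443
Ending inventory: 53 @ $18 + 105 @ $17 = $2,739
Check: goods available $11,182 = COGS $8,443 + ending $2,739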